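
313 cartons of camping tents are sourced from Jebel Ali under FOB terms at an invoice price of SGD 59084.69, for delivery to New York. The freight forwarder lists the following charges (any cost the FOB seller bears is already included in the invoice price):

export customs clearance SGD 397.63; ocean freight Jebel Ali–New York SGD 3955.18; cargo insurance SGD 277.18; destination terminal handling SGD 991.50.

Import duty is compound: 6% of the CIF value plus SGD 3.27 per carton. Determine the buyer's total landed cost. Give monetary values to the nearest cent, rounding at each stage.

FOB: the seller bears costs until goods are on board at the origin port; the buyer bears freight, insurance and all costs thereafter.
Already in the invoice (seller's account under FOB): export clearance — exclude.
CIF value = FOB price + freight + insurance = 59084.69 + 3955.18 + 277.18 = 63317.05
Ad valorem component: 63317.05 × 6% = 3799.02
Specific component: 313 × 3.27 = 1023.51
Import duty = 3799.02 + 1023.51 = 4822.53
Buyer bears: freight 3955.18 + insurance 277.18 + destination terminal 991.50 + duty 4822.53 = 10046.39
Landed cost = invoice 59084.69 + 10046.39 = 69131.08

Total landed cost: SGD 69131.08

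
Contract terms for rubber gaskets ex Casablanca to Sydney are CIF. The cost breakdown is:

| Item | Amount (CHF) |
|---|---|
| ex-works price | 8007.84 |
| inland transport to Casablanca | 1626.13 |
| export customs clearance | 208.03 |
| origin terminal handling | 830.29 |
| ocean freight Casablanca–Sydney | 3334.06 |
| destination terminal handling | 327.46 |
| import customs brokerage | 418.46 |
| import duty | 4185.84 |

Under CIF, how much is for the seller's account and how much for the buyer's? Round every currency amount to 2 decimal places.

CIF: the seller pays costs through ocean freight and marine insurance to the destination port.
Seller's account: goods 8007.84 + inland to port 1626.13 + export clearance 208.03 + origin terminal 830.29 + freight 3334.06 = 14006.35
Buyer's account: destination terminal 327.46 + brokerage 418.46 + duty 4185.84 = 4931.76

Seller: CHF 14006.35; buyer: CHF 4931.76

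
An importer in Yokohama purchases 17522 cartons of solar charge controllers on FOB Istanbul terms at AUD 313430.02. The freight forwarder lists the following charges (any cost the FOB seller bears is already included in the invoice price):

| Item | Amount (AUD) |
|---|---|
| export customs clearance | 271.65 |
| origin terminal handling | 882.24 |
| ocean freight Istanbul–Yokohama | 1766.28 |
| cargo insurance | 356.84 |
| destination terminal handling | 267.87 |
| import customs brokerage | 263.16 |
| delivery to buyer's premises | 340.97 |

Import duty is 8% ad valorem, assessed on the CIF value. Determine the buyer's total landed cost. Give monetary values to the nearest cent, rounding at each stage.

FOB: the seller bears costs until goods are on board at the origin port; the buyer bears freight, insurance and all costs thereafter.
Already in the invoice (seller's account under FOB): export clearance, origin terminal — exclude.
CIF value = FOB price + freight + insurance = 313430.02 + 1766.28 + 356.84 = 315553.14
Import duty = 315553.14 × 8% = 25244.25
Buyer bears: freight 1766.28 + insurance 356.84 + destination terminal 267.87 + brokerage 263.16 + delivery 340.97 + duty 25244.25 = 28239.37
Landed cost = invoice 313430.02 + 28239.37 = 341669.39

Total landed cost: AUD 341669.39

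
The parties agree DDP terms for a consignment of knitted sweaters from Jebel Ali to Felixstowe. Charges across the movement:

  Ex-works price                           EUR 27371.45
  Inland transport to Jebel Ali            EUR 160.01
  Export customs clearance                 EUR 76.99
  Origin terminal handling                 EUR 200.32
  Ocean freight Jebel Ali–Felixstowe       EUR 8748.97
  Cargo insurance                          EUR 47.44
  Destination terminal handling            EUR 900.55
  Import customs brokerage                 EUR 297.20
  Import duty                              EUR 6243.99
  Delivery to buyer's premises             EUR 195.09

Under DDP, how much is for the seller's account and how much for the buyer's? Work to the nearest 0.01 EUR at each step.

Seller: EUR 44242.01; buyer: EUR 0.00

DDP: the seller bears all costs including import duty.
Seller's account: goods 27371.45 + inland to port 160.01 + export clearance 76.99 + origin terminal 200.32 + freight 8748.97 + insurance 47.44 + destination terminal 900.55 + brokerage 297.20 + duty 6243.99 + delivery 195.09 = 44242.01
Buyer's account: 0.00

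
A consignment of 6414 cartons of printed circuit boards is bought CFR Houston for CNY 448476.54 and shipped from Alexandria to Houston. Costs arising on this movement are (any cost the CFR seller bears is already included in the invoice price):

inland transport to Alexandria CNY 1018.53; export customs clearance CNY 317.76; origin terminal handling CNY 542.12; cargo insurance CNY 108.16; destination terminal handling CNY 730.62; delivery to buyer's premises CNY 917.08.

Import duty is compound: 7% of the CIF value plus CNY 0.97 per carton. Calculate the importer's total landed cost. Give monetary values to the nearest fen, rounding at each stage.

CFR: the seller pays costs through ocean freight to the destination port, but not insurance.
Already in the invoice (seller's account under CFR): inland to port, export clearance, origin terminal — exclude.
CIF value = CFR price + insurance = 448476.54 + 108.16 = 448584.70
Ad valorem component: 448584.70 × 7% = 31400.93
Specific component: 6414 × 0.97 = 6221.58
Import duty = 31400.93 + 6221.58 = 37622.51
Buyer bears: insurance 108.16 + destination terminal 730.62 + delivery 917.08 + duty 37622.51 = 39378.37
Landed cost = invoice 448476.54 + 39378.37 = 487854.91

Total landed cost: CNY 487854.91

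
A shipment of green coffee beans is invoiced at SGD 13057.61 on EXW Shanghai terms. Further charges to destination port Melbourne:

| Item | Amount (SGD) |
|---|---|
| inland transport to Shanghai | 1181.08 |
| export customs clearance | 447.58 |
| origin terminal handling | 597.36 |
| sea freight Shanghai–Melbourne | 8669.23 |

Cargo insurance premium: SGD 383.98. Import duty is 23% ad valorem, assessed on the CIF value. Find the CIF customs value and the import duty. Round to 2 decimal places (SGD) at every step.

CIF = EXW price + pre-shipment costs + freight + insurance
CIF = 13057.61 + 1181.08 + 447.58 + 597.36 + 8669.23 + 383.98 = 24336.84
Import duty = 24336.84 × 23% = 5597.47

CIF value: SGD 24336.84; import duty: SGD 5597.47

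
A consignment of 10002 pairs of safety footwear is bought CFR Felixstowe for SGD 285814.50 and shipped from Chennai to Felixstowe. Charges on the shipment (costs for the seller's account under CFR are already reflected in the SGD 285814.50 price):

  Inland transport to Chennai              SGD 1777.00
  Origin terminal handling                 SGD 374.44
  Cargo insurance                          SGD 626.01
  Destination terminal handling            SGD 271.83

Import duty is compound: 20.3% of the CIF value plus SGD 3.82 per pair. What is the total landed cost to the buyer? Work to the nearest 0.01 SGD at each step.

Total landed cost: SGD 383067.40

CFR: the seller pays costs through ocean freight to the destination port, but not insurance.
Already in the invoice (seller's account under CFR): inland to port, origin terminal — exclude.
CIF value = CFR price + insurance = 285814.50 + 626.01 = 286440.51
Ad valorem component: 286440.51 × 20.3% = 58147.42
Specific component: 10002 × 3.82 = 38207.64
Import duty = 58147.42 + 38207.64 = 96355.06
Buyer bears: insurance 626.01 + destination terminal 271.83 + duty 96355.06 = 97252.90
Landed cost = invoice 285814.50 + 97252.90 = 383067.40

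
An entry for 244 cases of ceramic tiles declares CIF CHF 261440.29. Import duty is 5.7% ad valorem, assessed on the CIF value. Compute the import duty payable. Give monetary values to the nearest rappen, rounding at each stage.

Import duty: CHF 14902.10

Import duty = 261440.29 × 5.7% = 14902.10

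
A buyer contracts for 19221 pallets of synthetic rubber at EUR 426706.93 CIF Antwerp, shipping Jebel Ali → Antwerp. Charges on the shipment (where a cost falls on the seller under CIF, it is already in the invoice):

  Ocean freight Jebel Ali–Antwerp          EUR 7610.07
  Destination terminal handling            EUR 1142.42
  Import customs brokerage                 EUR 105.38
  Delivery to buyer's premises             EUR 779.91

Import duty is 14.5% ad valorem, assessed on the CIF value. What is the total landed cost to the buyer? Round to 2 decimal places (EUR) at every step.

CIF: the seller pays costs through ocean freight and marine insurance to the destination port.
Already in the invoice (seller's account under CIF): freight — exclude.
The CIF price already equals the CIF value: 426706.93
Import duty = 426706.93 × 14.5% = 61872.50
Buyer bears: destination terminal 1142.42 + brokerage 105.38 + delivery 779.91 + duty 61872.50 = 63900.21
Landed cost = invoice 426706.93 + 63900.21 = 490607.14

Total landed cost: EUR 490607.14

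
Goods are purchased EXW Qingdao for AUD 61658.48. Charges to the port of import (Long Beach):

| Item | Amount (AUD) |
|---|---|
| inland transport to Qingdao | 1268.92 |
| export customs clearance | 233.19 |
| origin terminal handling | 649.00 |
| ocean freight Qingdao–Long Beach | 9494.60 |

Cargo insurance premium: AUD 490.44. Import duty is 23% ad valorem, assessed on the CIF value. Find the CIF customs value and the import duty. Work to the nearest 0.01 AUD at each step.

CIF value: AUD 73794.63; import duty: AUD 16972.76

CIF = EXW price + pre-shipment costs + freight + insurance
CIF = 61658.48 + 1268.92 + 233.19 + 649.00 + 9494.60 + 490.44 = 73794.63
Import duty = 73794.63 × 23% = 16972.76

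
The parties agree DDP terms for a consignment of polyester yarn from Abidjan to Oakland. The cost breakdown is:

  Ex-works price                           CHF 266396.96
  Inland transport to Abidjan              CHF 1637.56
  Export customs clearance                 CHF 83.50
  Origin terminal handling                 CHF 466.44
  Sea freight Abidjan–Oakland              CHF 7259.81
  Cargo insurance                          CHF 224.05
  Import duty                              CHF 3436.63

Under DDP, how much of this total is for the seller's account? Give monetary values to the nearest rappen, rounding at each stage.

Seller's account: CHF 279504.95

DDP: the seller bears all costs including import duty.
Seller's account: goods 266396.96 + inland to port 1637.56 + export clearance 83.50 + origin terminal 466.44 + freight 7259.81 + insurance 224.05 + duty 3436.63 = 279504.95
Buyer's account: 0.00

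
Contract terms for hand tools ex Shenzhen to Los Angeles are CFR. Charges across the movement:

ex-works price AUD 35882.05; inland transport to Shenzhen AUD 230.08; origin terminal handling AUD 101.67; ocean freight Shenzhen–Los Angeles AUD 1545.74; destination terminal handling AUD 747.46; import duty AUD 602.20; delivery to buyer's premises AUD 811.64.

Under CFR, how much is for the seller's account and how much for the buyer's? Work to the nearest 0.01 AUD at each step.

CFR: the seller pays costs through ocean freight to the destination port, but not insurance.
Seller's account: goods 35882.05 + inland to port 230.08 + origin terminal 101.67 + freight 1545.74 = 37759.54
Buyer's account: destination terminal 747.46 + duty 602.20 + delivery 811.64 = 2161.30

Seller: AUD 37759.54; buyer: AUD 2161.30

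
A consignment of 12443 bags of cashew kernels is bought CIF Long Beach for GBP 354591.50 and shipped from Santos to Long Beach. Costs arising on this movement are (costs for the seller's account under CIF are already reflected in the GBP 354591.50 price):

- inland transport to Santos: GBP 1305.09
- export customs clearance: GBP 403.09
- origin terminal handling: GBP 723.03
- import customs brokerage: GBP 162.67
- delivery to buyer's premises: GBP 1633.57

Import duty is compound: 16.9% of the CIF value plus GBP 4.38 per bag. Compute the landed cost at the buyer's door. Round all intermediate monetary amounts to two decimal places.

Total landed cost: GBP 470814.04

CIF: the seller pays costs through ocean freight and marine insurance to the destination port.
Already in the invoice (seller's account under CIF): inland to port, export clearance, origin terminal — exclude.
The CIF price already equals the CIF value: 354591.50
Ad valorem component: 354591.50 × 16.9% = 59925.96
Specific component: 12443 × 4.38 = 54500.34
Import duty = 59925.96 + 54500.34 = 114426.30
Buyer bears: brokerage 162.67 + delivery 1633.57 + duty 114426.30 = 116222.54
Landed cost = invoice 354591.50 + 116222.54 = 470814.04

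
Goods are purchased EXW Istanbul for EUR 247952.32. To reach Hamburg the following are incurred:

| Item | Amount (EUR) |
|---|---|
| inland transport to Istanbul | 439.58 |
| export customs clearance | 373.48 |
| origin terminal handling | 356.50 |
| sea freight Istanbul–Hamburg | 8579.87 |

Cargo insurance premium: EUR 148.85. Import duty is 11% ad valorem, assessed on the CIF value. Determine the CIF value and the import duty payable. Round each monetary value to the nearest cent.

CIF value: EUR 257850.60; import duty: EUR 28363.57

CIF = EXW price + pre-shipment costs + freight + insurance
CIF = 247952.32 + 439.58 + 373.48 + 356.50 + 8579.87 + 148.85 = 257850.60
Import duty = 257850.60 × 11% = 28363.57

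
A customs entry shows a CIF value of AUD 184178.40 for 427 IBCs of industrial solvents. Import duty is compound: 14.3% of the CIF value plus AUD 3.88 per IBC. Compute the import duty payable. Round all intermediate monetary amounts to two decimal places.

Import duty: AUD 27994.27

Ad valorem component: 184178.40 × 14.3% = 26337.51
Specific component: 427 × 3.88 = 1656.76
Import duty = 26337.51 + 1656.76 = 27994.27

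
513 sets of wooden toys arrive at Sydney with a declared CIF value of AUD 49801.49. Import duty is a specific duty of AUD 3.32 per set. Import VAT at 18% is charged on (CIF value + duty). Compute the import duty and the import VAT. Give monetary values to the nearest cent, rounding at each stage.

Import duty: AUD 1703.16; import VAT: AUD 9270.84

Import duty = 513 × 3.32 = 1703.16
VAT base = CIF + duty = 49801.49 + 1703.16 = 51504.65
Import VAT = 51504.65 × 18% = 9270.84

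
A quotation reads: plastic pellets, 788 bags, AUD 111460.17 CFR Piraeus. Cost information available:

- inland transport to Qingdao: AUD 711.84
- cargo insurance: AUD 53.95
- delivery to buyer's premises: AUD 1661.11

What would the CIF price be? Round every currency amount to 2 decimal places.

CIF price: AUD 111514.12

Not relevant to the conversion: inland to port — on the seller under both CFR and CIF; already in the CFR price and stays in the CIF price. delivery — on the buyer under both terms; not part of either seller's price.
From CFR to CIF, the seller additionally bears: insurance.
CIF price = 111460.17 + 53.95 = 111514.12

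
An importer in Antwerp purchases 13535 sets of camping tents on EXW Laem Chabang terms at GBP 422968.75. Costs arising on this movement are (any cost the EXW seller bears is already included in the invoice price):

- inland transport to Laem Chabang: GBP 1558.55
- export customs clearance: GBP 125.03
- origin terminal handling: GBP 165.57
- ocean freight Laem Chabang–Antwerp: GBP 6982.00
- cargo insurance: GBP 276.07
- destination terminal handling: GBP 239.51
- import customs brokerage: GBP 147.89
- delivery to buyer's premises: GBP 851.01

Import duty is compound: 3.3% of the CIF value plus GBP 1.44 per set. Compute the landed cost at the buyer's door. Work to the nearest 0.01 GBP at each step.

Total landed cost: GBP 467063.29

EXW: the seller makes goods available at their premises; the buyer bears all onward costs.
CIF value = EXW price + inland to port + export clearance + origin terminal + freight + insurance = 422968.75 + 1558.55 + 125.03 + 165.57 + 6982.00 + 276.07 = 432075.97
Ad valorem component: 432075.97 × 3.3% = 14258.51
Specific component: 13535 × 1.44 = 19490.40
Import duty = 14258.51 + 19490.40 = 33748.91
Buyer bears: inland to port 1558.55 + export clearance 125.03 + origin terminal 165.57 + freight 6982.00 + insurance 276.07 + destination terminal 239.51 + brokerage 147.89 + delivery 851.01 + duty 33748.91 = 44094.54
Landed cost = invoice 422968.75 + 44094.54 = 467063.29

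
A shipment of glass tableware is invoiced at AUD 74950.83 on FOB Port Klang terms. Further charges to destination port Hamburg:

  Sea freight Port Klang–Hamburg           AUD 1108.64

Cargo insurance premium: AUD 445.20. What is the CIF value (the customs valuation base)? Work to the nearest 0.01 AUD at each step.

CIF value: AUD 76504.67

CIF = FOB price + freight + insurance
CIF = 74950.83 + 1108.64 + 445.20 = 76504.67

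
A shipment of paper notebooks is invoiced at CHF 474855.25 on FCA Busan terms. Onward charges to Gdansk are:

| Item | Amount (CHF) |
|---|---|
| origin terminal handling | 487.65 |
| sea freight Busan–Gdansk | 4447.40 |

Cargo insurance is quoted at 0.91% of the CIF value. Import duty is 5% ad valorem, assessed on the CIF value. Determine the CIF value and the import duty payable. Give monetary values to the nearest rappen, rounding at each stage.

CIF value: CHF 484196.49; import duty: CHF 24209.82

Let C be the CIF value. C = FCA price + pre-shipment costs + freight + 0.91% × C
C − 0.91% × C = 474855.25 + 487.65 + 4447.40
0.9909 × C = 479790.30
C = 479790.30 / 0.9909 = 484196.49
Insurance premium = 0.91% × 484196.49 = 4406.19
Import duty = 484196.49 × 5% = 24209.82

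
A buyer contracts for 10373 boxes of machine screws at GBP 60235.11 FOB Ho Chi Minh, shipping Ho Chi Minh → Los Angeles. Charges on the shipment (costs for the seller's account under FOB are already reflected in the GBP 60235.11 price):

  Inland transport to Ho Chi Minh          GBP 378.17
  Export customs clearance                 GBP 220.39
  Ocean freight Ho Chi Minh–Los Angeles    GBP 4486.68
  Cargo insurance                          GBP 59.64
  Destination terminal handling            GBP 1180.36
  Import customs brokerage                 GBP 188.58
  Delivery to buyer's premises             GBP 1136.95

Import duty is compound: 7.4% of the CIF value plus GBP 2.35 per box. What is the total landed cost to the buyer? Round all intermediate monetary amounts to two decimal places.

Total landed cost: GBP 96457.70

FOB: the seller bears costs until goods are on board at the origin port; the buyer bears freight, insurance and all costs thereafter.
Already in the invoice (seller's account under FOB): inland to port, export clearance — exclude.
CIF value = FOB price + freight + insurance = 60235.11 + 4486.68 + 59.64 = 64781.43
Ad valorem component: 64781.43 × 7.4% = 4793.83
Specific component: 10373 × 2.35 = 24376.55
Import duty = 4793.83 + 24376.55 = 29170.38
Buyer bears: freight 4486.68 + insurance 59.64 + destination terminal 1180.36 + brokerage 188.58 + delivery 1136.95 + duty 29170.38 = 36222.59
Landed cost = invoice 60235.11 + 36222.59 = 96457.70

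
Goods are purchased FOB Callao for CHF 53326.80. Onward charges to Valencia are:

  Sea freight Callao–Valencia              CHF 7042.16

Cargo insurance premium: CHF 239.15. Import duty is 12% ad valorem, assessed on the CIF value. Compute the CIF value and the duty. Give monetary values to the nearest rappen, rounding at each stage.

CIF value: CHF 60608.11; import duty: CHF 7272.97

CIF = FOB price + freight + insurance
CIF = 53326.80 + 7042.16 + 239.15 = 60608.11
Import duty = 60608.11 × 12% = 7272.97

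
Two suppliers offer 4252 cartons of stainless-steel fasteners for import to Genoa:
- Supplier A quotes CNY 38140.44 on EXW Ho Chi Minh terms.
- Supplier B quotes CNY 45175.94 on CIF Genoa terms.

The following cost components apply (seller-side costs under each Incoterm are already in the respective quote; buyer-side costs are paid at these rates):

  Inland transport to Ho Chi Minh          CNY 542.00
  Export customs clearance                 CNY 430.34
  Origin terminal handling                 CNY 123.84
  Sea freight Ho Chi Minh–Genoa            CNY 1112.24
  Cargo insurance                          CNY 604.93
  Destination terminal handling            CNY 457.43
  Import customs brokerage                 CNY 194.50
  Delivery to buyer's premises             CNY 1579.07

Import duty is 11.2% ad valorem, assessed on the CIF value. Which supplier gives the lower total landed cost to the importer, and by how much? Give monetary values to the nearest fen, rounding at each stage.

Supplier A is cheaper by CNY 4695.04

Supplier A (EXW):
CIF value = EXW price + inland to port + export clearance + origin terminal + freight + insurance = 38140.44 + 542.00 + 430.34 + 123.84 + 1112.24 + 604.93 = 40953.79
Import duty = 40953.79 × 11.2% = 4586.82
Buyer bears (A): 542.00 + 430.34 + 123.84 + 1112.24 + 604.93 + 457.43 + 194.50 + 1579.07 = 5044.35
Landed cost (A) = invoice 38140.44 + 5044.35 + duty 4586.82 = 47771.61
Supplier B (CIF):
The CIF price already equals the CIF value: 45175.94
Import duty = 45175.94 × 11.2% = 5059.71
Buyer bears (B): 457.43 + 194.50 + 1579.07 = 2231.00
Landed cost (B) = invoice 45175.94 + 2231.00 + duty 5059.71 = 52466.65
Difference = |47771.61 − 52466.65| = 4695.04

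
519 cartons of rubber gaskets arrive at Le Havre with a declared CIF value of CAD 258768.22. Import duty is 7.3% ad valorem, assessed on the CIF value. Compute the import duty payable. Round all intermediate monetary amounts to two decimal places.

Import duty = 258768.22 × 7.3% = 18890.08

Import duty: CAD 18890.08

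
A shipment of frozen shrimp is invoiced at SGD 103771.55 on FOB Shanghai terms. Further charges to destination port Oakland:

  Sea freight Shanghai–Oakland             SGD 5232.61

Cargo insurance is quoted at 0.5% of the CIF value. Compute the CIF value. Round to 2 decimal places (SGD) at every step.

Let C be the CIF value. C = FOB price + freight + 0.5% × C
C − 0.5% × C = 103771.55 + 5232.61
0.995 × C = 109004.16
C = 109004.16 / 0.995 = 109551.92
Insurance premium = 0.5% × 109551.92 = 547.76

CIF value: SGD 109551.92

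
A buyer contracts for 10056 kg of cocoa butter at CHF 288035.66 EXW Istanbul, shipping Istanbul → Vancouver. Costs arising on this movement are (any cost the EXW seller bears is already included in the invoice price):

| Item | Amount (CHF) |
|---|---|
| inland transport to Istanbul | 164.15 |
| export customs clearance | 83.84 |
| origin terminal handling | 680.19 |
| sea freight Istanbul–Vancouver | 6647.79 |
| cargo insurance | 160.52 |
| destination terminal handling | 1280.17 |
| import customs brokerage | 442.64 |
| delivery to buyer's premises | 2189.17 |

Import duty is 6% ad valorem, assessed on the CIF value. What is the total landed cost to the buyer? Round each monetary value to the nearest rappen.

Total landed cost: CHF 317430.46

EXW: the seller makes goods available at their premises; the buyer bears all onward costs.
CIF value = EXW price + inland to port + export clearance + origin terminal + freight + insurance = 288035.66 + 164.15 + 83.84 + 680.19 + 6647.79 + 160.52 = 295772.15
Import duty = 295772.15 × 6% = 17746.33
Buyer bears: inland to port 164.15 + export clearance 83.84 + origin terminal 680.19 + freight 6647.79 + insurance 160.52 + destination terminal 1280.17 + brokerage 442.64 + delivery 2189.17 + duty 17746.33 = 29394.80
Landed cost = invoice 288035.66 + 29394.80 = 317430.46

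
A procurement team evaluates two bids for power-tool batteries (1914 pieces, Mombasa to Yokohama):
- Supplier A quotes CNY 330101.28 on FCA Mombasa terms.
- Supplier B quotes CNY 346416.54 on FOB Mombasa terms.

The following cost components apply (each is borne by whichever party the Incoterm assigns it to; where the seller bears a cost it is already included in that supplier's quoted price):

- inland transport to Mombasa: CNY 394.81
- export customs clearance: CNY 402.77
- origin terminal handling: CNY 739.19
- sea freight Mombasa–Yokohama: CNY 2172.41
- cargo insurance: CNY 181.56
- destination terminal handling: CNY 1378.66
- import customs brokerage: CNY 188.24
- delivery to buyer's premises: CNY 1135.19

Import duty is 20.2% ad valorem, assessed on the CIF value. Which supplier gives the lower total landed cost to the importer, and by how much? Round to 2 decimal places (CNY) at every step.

Supplier A (FCA):
CIF value = FCA price + origin terminal + freight + insurance = 330101.28 + 739.19 + 2172.41 + 181.56 = 333194.44
Import duty = 333194.44 × 20.2% = 67305.28
Buyer bears (A): 739.19 + 2172.41 + 181.56 + 1378.66 + 188.24 + 1135.19 = 5795.25
Landed cost (A) = invoice 330101.28 + 5795.25 + duty 67305.28 = 403201.81
Supplier B (FOB):
CIF value = FOB price + freight + insurance = 346416.54 + 2172.41 + 181.56 = 348770.51
Import duty = 348770.51 × 20.2% = 70451.64
Buyer bears (B): 2172.41 + 181.56 + 1378.66 + 188.24 + 1135.19 = 5056.06
Landed cost (B) = invoice 346416.54 + 5056.06 + duty 70451.64 = 421924.24
Difference = |403201.81 − 421924.24| = 18722.43

Supplier A is cheaper by CNY 18722.43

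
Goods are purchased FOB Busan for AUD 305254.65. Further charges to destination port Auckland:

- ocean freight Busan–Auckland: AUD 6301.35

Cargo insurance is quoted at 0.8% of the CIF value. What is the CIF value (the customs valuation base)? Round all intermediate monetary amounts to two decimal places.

Let C be the CIF value. C = FOB price + freight + 0.8% × C
C − 0.8% × C = 305254.65 + 6301.35
0.992 × C = 311556.00
C = 311556.00 / 0.992 = 314068.55
Insurance premium = 0.8% × 314068.55 = 2512.55

CIF value: AUD 314068.55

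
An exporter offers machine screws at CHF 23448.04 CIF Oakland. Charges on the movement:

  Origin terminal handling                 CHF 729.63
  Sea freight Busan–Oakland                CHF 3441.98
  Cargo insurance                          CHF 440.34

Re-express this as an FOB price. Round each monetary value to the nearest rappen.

FOB price: CHF 19565.72

Not relevant to the conversion: origin terminal — on the seller under both CIF and FOB; already in the CIF price and stays in the FOB price.
From CIF to FOB, the seller no longer bears: freight, insurance.
FOB price = 23448.04 − 3441.98 − 440.34 = 19565.72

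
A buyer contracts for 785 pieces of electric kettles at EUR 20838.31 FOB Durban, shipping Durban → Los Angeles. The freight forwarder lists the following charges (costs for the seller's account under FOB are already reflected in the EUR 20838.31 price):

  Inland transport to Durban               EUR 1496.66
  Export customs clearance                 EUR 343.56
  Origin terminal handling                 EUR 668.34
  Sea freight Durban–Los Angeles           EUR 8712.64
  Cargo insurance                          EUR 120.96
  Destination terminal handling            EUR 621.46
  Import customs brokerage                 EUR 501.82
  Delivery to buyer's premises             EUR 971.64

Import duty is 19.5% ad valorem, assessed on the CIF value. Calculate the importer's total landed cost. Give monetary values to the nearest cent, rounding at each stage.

Total landed cost: EUR 37552.85

FOB: the seller bears costs until goods are on board at the origin port; the buyer bears freight, insurance and all costs thereafter.
Already in the invoice (seller's account under FOB): inland to port, export clearance, origin terminal — exclude.
CIF value = FOB price + freight + insurance = 20838.31 + 8712.64 + 120.96 = 29671.91
Import duty = 29671.91 × 19.5% = 5786.02
Buyer bears: freight 8712.64 + insurance 120.96 + destination terminal 621.46 + brokerage 501.82 + delivery 971.64 + duty 5786.02 = 16714.54
Landed cost = invoice 20838.31 + 16714.54 = 37552.85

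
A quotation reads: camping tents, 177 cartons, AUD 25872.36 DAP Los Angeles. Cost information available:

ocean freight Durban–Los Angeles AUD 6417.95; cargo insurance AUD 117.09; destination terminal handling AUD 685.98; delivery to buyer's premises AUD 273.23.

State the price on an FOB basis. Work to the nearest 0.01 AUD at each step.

FOB price: AUD 18378.11

From DAP to FOB, the seller no longer bears: freight, insurance, destination terminal, delivery.
FOB price = 25872.36 − 6417.95 − 117.09 − 685.98 − 273.23 = 18378.11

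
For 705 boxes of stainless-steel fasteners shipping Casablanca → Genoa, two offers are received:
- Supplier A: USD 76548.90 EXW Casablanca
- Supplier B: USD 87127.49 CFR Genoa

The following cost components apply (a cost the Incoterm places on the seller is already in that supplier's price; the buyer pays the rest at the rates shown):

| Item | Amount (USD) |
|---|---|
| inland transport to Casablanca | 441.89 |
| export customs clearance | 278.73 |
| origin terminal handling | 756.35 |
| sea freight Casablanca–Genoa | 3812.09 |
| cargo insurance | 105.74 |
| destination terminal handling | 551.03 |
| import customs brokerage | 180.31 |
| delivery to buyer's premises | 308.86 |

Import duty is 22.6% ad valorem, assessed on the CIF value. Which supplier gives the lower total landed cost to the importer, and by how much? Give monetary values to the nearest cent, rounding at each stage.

Supplier A (EXW):
CIF value = EXW price + inland to port + export clearance + origin terminal + freight + insurance = 76548.90 + 441.89 + 278.73 + 756.35 + 3812.09 + 105.74 = 81943.70
Import duty = 81943.70 × 22.6% = 18519.28
Buyer bears (A): 441.89 + 278.73 + 756.35 + 3812.09 + 105.74 + 551.03 + 180.31 + 308.86 = 6435.00
Landed cost (A) = invoice 76548.90 + 6435.00 + duty 18519.28 = 101503.18
Supplier B (CFR):
CIF value = CFR price + insurance = 87127.49 + 105.74 = 87233.23
Import duty = 87233.23 × 22.6% = 19714.71
Buyer bears (B): 105.74 + 551.03 + 180.31 + 308.86 = 1145.94
Landed cost (B) = invoice 87127.49 + 1145.94 + duty 19714.71 = 107988.14
Difference = |101503.18 − 107988.14| = 6484.96

Supplier A is cheaper by USD 6484.96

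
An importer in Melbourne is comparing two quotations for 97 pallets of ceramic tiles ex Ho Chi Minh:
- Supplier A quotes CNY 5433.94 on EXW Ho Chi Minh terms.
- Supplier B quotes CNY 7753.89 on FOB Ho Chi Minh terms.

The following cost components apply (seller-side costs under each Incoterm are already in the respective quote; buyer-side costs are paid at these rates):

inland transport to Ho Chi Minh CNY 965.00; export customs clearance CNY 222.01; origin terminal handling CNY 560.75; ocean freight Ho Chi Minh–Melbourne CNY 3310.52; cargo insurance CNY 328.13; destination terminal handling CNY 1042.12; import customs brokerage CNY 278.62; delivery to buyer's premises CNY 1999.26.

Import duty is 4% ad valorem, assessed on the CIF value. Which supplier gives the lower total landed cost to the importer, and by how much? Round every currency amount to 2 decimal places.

Supplier A is cheaper by CNY 595.08

Supplier A (EXW):
CIF value = EXW price + inland to port + export clearance + origin terminal + freight + insurance = 5433.94 + 965.00 + 222.01 + 560.75 + 3310.52 + 328.13 = 10820.35
Import duty = 10820.35 × 4% = 432.81
Buyer bears (A): 965.00 + 222.01 + 560.75 + 3310.52 + 328.13 + 1042.12 + 278.62 + 1999.26 = 8706.41
Landed cost (A) = invoice 5433.94 + 8706.41 + duty 432.81 = 14573.16
Supplier B (FOB):
CIF value = FOB price + freight + insurance = 7753.89 + 3310.52 + 328.13 = 11392.54
Import duty = 11392.54 × 4% = 455.70
Buyer bears (B): 3310.52 + 328.13 + 1042.12 + 278.62 + 1999.26 = 6958.65
Landed cost (B) = invoice 7753.89 + 6958.65 + duty 455.70 = 15168.24
Difference = |14573.16 − 15168.24| = 595.08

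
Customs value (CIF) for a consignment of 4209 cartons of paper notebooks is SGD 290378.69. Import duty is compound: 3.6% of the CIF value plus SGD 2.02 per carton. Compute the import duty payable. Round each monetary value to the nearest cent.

Ad valorem component: 290378.69 × 3.6% = 10453.63
Specific component: 4209 × 2.02 = 8502.18
Import duty = 10453.63 + 8502.18 = 18955.81

Import duty: SGD 18955.81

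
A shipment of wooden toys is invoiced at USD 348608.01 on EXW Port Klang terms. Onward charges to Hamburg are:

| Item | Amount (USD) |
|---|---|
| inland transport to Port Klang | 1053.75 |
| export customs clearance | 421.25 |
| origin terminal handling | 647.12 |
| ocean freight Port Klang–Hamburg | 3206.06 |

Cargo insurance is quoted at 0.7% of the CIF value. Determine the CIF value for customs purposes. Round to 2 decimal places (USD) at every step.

Let C be the CIF value. C = EXW price + pre-shipment costs + freight + 0.7% × C
C − 0.7% × C = 348608.01 + 1053.75 + 421.25 + 647.12 + 3206.06
0.993 × C = 353936.19
C = 353936.19 / 0.993 = 356431.21
Insurance premium = 0.7% × 356431.21 = 2495.02

CIF value: USD 356431.21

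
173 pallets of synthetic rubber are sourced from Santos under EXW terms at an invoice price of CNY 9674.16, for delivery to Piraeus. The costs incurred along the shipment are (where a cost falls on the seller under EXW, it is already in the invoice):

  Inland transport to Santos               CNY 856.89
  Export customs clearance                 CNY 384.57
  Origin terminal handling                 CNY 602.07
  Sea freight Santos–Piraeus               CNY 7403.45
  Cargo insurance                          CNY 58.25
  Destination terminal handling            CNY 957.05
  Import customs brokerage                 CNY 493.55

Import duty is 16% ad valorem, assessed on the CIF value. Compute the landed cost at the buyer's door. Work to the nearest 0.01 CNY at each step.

Total landed cost: CNY 23466.69

EXW: the seller makes goods available at their premises; the buyer bears all onward costs.
CIF value = EXW price + inland to port + export clearance + origin terminal + freight + insurance = 9674.16 + 856.89 + 384.57 + 602.07 + 7403.45 + 58.25 = 18979.39
Import duty = 18979.39 × 16% = 3036.70
Buyer bears: inland to port 856.89 + export clearance 384.57 + origin terminal 602.07 + freight 7403.45 + insurance 58.25 + destination terminal 957.05 + brokerage 493.55 + duty 3036.70 = 13792.53
Landed cost = invoice 9674.16 + 13792.53 = 23466.69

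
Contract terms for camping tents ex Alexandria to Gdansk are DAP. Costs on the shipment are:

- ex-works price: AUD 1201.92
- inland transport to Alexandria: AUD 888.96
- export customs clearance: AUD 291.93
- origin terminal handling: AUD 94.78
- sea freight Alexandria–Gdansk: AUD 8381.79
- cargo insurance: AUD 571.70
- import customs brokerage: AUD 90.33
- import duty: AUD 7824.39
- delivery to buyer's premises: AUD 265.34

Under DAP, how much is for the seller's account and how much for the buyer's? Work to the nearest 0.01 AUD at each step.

Seller: AUD 11696.42; buyer: AUD 7914.72

DAP: the seller bears all costs to the named destination except import duty and clearance.
Seller's account: goods 1201.92 + inland to port 888.96 + export clearance 291.93 + origin terminal 94.78 + freight 8381.79 + insurance 571.70 + delivery 265.34 = 11696.42
Buyer's account: brokerage 90.33 + duty 7824.39 = 7914.72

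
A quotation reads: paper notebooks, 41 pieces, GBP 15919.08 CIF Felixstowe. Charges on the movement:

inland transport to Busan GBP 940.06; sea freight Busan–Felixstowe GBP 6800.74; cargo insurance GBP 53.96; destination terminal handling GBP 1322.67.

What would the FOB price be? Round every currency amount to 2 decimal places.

Not relevant to the conversion: inland to port — on the seller under both CIF and FOB; already in the CIF price and stays in the FOB price. destination terminal — on the buyer under both terms; not part of either seller's price.
From CIF to FOB, the seller no longer bears: freight, insurance.
FOB price = 15919.08 − 6800.74 − 53.96 = 9064.38

FOB price: GBP 9064.38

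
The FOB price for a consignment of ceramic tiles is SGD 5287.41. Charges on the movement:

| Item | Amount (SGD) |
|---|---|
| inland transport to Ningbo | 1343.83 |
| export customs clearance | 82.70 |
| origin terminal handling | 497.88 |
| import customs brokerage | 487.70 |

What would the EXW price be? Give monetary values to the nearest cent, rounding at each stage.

EXW price: SGD 3363.00

Not relevant to the conversion: brokerage — on the buyer under both terms; not part of either seller's price.
From FOB to EXW, the seller no longer bears: inland to port, export clearance, origin terminal.
EXW price = 5287.41 − 1343.83 − 82.70 − 497.88 = 3363.00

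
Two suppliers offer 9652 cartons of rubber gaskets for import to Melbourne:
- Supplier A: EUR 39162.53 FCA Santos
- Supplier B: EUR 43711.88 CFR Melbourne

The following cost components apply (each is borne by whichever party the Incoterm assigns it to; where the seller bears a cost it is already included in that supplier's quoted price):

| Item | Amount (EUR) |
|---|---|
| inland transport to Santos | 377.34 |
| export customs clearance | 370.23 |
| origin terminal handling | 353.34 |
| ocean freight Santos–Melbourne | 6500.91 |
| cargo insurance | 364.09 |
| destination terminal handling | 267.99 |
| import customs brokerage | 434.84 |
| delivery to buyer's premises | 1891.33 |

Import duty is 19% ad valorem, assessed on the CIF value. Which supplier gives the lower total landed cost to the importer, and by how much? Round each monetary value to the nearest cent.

Supplier B is cheaper by EUR 2742.84

Supplier A (FCA):
CIF value = FCA price + origin terminal + freight + insurance = 39162.53 + 353.34 + 6500.91 + 364.09 = 46380.87
Import duty = 46380.87 × 19% = 8812.37
Buyer bears (A): 353.34 + 6500.91 + 364.09 + 267.99 + 434.84 + 1891.33 = 9812.50
Landed cost (A) = invoice 39162.53 + 9812.50 + duty 8812.37 = 57787.40
Supplier B (CFR):
CIF value = CFR price + insurance = 43711.88 + 364.09 = 44075.97
Import duty = 44075.97 × 19% = 8374.43
Buyer bears (B): 364.09 + 267.99 + 434.84 + 1891.33 = 2958.25
Landed cost (B) = invoice 43711.88 + 2958.25 + duty 8374.43 = 55044.56
Difference = |57787.40 − 55044.56| = 2742.84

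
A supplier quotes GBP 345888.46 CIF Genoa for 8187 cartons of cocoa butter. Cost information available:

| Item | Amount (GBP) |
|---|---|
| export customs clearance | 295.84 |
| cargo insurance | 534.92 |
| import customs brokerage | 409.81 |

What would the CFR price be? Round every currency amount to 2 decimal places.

CFR price: GBP 345353.54

Not relevant to the conversion: export clearance — on the seller under both CIF and CFR; already in the CIF price and stays in the CFR price. brokerage — on the buyer under both terms; not part of either seller's price.
From CIF to CFR, the seller no longer bears: insurance.
CFR price = 345888.46 − 534.92 = 345353.54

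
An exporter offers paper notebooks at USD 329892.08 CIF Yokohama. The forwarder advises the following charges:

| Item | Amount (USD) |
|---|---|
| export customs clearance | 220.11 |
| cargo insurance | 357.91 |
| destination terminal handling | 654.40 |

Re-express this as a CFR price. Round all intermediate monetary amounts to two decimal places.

Not relevant to the conversion: export clearance — on the seller under both CIF and CFR; already in the CIF price and stays in the CFR price. destination terminal — on the buyer under both terms; not part of either seller's price.
From CIF to CFR, the seller no longer bears: insurance.
CFR price = 329892.08 − 357.91 = 329534.17

CFR price: USD 329534.17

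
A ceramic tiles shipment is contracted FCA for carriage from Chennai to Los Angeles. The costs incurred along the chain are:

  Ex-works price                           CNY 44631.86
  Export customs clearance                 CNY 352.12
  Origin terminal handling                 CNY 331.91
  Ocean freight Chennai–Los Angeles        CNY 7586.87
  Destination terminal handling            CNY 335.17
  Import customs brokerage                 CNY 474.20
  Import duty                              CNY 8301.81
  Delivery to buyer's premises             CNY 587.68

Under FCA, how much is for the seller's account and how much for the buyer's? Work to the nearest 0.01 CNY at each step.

FCA: the seller delivers export-cleared goods to the carrier; the buyer bears costs from that point.
Seller's account: goods 44631.86 + export clearance 352.12 = 44983.98
Buyer's account: origin terminal 331.91 + freight 7586.87 + destination terminal 335.17 + brokerage 474.20 + duty 8301.81 + delivery 587.68 = 17617.64

Seller: CNY 44983.98; buyer: CNY 17617.64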